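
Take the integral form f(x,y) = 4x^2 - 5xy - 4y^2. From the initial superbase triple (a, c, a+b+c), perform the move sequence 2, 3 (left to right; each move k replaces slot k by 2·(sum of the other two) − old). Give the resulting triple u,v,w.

start (4,-4,-5) = (f(1,0),f(0,1),f(1,1))
replace slot 2: 2·(4+(-5)) − (-4) = 2 → (4,2,-5)
replace slot 3: 2·(4+2) − (-5) = 17 → (4,2,17)

4,2,17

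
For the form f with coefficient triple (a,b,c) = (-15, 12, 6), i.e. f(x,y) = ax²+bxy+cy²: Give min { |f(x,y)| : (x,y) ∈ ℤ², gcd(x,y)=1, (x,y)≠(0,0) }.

river: ρ → (6,12,-15)
river: ρ → (-15,18,3)
river: ρ → (3,18,-15)
river: ρ → (-15,12,6)
closes: descent 0, river 4
min |a| on river = 3

3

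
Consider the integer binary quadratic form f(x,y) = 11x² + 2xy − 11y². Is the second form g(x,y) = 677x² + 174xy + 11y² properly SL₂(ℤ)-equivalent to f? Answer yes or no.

D₁ = 488, D₂ = 488
river cycle of f (length 6): (-11, 20, 2), (2, 20, -11), (-11, 2, 11), (11, 20, -2), (-2, 20, 11), (11, 2, -11)
river cycle of g (length 6): (11, 2, -11), (-11, 20, 2), (2, 20, -11), (-11, 2, 11), (11, 20, -2), (-2, 20, 11)
cycles coincide ⇒ equivalent

yes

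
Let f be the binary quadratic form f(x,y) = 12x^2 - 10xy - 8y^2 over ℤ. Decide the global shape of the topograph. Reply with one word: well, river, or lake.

D = b²−4ac = (-10)² − 4·12·(-8) = 484
D = 22² is a perfect square ⇒ form factors over ℤ ⇒ lakes

lake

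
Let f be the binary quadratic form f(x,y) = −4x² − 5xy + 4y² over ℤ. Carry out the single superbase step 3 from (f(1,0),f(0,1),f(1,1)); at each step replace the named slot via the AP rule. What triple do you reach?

start (-4,4,-5) = (f(1,0),f(0,1),f(1,1))
replace slot 3: 2·((-4)+4) − (-5) = 5 → (-4,4,5)

-4,4,5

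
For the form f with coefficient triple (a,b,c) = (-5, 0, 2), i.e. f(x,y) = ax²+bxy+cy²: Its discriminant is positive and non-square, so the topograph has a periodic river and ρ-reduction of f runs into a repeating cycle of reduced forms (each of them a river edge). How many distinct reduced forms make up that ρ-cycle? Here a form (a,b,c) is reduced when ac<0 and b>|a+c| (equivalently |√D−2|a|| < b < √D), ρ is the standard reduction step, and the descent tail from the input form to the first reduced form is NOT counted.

D = 40, ⌊√D⌋ = 6
descent: ρ → (2,4,-3)  [lands on river]
river: ρ → (-3,2,3)
river: ρ → (3,4,-2)
river: ρ → (-2,4,3)
river: ρ → (3,2,-3)
river: ρ → (-3,4,2)
ρ-cycle length = 6 (tail of 1 descent step not counted)

6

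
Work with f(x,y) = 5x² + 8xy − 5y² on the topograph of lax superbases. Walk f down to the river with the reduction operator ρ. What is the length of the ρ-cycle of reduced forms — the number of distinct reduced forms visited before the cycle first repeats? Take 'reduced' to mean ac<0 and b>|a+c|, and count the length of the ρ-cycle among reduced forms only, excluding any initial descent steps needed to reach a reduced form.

D = 164, ⌊√D⌋ = 12
river: ρ → (-5,12,1)
river: ρ → (1,12,-5)
river: ρ → (-5,8,5)
river: ρ → (5,12,-1)
river: ρ → (-1,12,5)
river: ρ → (5,8,-5)
ρ-cycle length = 6 (tail of 0 descent steps not counted)

6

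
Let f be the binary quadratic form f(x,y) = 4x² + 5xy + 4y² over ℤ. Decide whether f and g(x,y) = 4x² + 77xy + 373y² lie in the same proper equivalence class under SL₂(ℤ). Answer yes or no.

D₁ = -39, D₂ = -39
f: translate: b→-3 (≡5 mod 8), so (4,5,4)→(4,-3,3)
f: flip: (4,-3,3)→(3,3,4)
f: reduced (well bottom): (3,3,4) with a≤c, −a<b≤a
g: translate: b→-3 (≡77 mod 8), so (4,77,373)→(4,-3,3)
g: flip: (4,-3,3)→(3,3,4)
g: reduced (well bottom): (3,3,4) with a≤c, −a<b≤a
reduced forms (3, 3, 4) vs (3, 3, 4) ⇒ equivalent

yes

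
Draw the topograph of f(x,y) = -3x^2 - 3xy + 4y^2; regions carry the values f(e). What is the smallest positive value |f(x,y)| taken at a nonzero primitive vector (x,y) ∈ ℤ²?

descent: ρ → (4,3,-3)  [lands on river]
river: ρ → (-3,3,4)
river: ρ → (4,5,-2)
river: ρ → (-2,7,1)
river: ρ → (1,7,-2)
river: ρ → (-2,5,4)
closes: descent 1, river 6
min |a| on river = 1

1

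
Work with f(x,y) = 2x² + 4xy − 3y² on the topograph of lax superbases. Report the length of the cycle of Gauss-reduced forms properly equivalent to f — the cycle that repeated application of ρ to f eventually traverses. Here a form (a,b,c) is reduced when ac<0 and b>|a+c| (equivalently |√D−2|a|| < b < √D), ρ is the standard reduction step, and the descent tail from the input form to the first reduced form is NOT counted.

D = 40, ⌊√D⌋ = 6
river: ρ → (-3,2,3)
river: ρ → (3,4,-2)
river: ρ → (-2,4,3)
river: ρ → (3,2,-3)
river: ρ → (-3,4,2)
river: ρ → (2,4,-3)
ρ-cycle length = 6 (tail of 0 descent steps not counted)

6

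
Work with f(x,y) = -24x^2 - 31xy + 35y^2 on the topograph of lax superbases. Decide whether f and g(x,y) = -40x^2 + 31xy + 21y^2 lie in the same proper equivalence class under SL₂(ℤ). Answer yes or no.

D₁ = 4321, D₂ = 4321
river cycle of f (length 14): (35, 31, -24), (-24, 65, 1), (1, 65, -24), (-24, 31, 35), (35, 39, -20), (-20, 41, 33), (33, 25, -28), (-28, 31, 30), (30, 29, -29), (-29, 29, 30), … (4 more)
river cycle of g (length 14): (21, 53, -18), (-18, 55, 18), (18, 53, -21), (-21, 31, 40), (40, 49, -12), (-12, 47, 44), (44, 41, -15), (-15, 49, 32), (32, 15, -32), (-32, 49, 15), … (4 more)
cycles differ ⇒ inequivalent

no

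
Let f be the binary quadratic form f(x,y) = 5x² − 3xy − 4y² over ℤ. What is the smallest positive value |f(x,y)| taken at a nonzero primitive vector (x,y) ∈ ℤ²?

descent: ρ → (-4,3,5)  [lands on river]
river: ρ → (5,7,-2)
river: ρ → (-2,9,1)
river: ρ → (1,9,-2)
river: ρ → (-2,7,5)
river: ρ → (5,3,-4)
river: ρ → (-4,5,4)
river: ρ → (4,3,-5)
river: ρ → (-5,7,2)
river: ρ → (2,9,-1)
river: ρ → (-1,9,2)
river: ρ → (2,7,-5)
river: ρ → (-5,3,4)
river: ρ → (4,5,-4)
closes: descent 1, river 14
min |a| on river = 1

1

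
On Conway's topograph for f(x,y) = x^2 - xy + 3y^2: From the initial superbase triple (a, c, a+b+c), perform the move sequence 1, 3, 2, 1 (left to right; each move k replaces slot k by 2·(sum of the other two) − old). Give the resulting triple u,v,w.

start (1,3,3) = (f(1,0),f(0,1),f(1,1))
replace slot 1: 2·(3+3) − 1 = 11 → (11,3,3)
replace slot 3: 2·(11+3) − 3 = 25 → (11,3,25)
replace slot 2: 2·(11+25) − 3 = 69 → (11,69,25)
replace slot 1: 2·(69+25) − 11 = 177 → (177,69,25)

177,69,25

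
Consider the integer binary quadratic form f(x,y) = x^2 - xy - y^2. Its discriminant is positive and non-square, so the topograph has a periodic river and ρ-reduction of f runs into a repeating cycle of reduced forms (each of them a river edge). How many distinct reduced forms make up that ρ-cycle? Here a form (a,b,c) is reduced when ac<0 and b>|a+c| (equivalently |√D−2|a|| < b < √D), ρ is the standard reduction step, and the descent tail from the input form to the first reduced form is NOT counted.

D = 5, ⌊√D⌋ = 2
descent: ρ → (-1,1,1)  [lands on river]
river: ρ → (1,1,-1)
ρ-cycle length = 2 (tail of 1 descent step not counted)

2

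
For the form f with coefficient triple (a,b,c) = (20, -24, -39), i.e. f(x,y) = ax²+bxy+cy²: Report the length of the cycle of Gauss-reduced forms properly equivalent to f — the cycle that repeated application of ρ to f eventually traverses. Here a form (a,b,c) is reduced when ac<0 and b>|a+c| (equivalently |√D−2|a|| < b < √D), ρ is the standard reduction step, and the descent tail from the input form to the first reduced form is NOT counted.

D = 3696, ⌊√D⌋ = 60
descent: ρ → (-39,24,20)  [lands on river]
river: ρ → (20,56,-7)
river: ρ → (-7,56,20)
river: ρ → (20,24,-39)
river: ρ → (-39,54,5)
river: ρ → (5,56,-28)
river: ρ → (-28,56,5)
river: ρ → (5,54,-39)
ρ-cycle length = 8 (tail of 1 descent step not counted)

8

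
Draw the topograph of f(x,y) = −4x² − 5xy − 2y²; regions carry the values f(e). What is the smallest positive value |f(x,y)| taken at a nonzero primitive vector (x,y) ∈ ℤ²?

translate: b→-3 (≡5 mod 8), so (4,5,2)→(4,-3,1)
flip: (4,-3,1)→(1,3,4)
translate: b→1 (≡3 mod 2), so (1,3,4)→(1,1,2)
reduced (well bottom): (1,1,2) with a≤c, −a<b≤a
well minimum |f| = |-1| = 1 (negative-definite)

1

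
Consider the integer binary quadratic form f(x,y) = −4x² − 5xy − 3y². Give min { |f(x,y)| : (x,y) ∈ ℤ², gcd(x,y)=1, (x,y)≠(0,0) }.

translate: b→-3 (≡5 mod 8), so (4,5,3)→(4,-3,2)
flip: (4,-3,2)→(2,3,4)
translate: b→-1 (≡3 mod 4), so (2,3,4)→(2,-1,3)
reduced (well bottom): (2,-1,3) with a≤c, −a<b≤a
well minimum |f| = |-2| = 2 (negative-definite)

2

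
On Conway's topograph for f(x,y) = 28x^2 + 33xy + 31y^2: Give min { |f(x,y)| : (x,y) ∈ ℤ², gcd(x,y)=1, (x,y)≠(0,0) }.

translate: b→-23 (≡33 mod 56), so (28,33,31)→(28,-23,26)
flip: (28,-23,26)→(26,23,28)
reduced (well bottom): (26,23,28) with a≤c, −a<b≤a
well minimum = a = 26

26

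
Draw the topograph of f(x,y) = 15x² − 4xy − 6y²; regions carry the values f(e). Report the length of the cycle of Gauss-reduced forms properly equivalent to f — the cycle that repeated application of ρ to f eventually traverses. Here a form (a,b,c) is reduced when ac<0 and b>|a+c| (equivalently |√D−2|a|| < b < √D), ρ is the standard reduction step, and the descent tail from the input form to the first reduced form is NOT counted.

D = 376, ⌊√D⌋ = 19
descent: ρ → (-6,16,5)  [lands on river]
river: ρ → (5,14,-9)
river: ρ → (-9,4,10)
river: ρ → (10,16,-3)
river: ρ → (-3,14,15)
river: ρ → (15,16,-2)
river: ρ → (-2,16,15)
river: ρ → (15,14,-3)
river: ρ → (-3,16,10)
river: ρ → (10,4,-9)
river: ρ → (-9,14,5)
river: ρ → (5,16,-6)
river: ρ → (-6,8,13)
river: ρ → (13,18,-1)
river: ρ → (-1,18,13)
river: ρ → (13,8,-6)
ρ-cycle length = 16 (tail of 1 descent step not counted)

16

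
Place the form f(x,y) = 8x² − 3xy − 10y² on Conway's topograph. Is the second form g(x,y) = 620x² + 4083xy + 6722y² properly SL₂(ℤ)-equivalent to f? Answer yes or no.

D₁ = 329, D₂ = 329
river cycle of f (length 16): (-10, 3, 8), (8, 13, -5), (-5, 17, 2), (2, 15, -13), (-13, 11, 4), (4, 13, -10), (-10, 7, 7), (7, 7, -10), (-10, 13, 4), (4, 11, -13), … (6 more)
river cycle of g (length 16): (8, 13, -5), (-5, 17, 2), (2, 15, -13), (-13, 11, 4), (4, 13, -10), (-10, 7, 7), (7, 7, -10), (-10, 13, 4), (4, 11, -13), (-13, 15, 2), … (6 more)
cycles coincide ⇒ equivalent

yes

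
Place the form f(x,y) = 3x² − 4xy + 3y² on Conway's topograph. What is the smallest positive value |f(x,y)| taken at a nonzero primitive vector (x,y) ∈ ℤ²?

translate: b→2 (≡-4 mod 6), so (3,-4,3)→(3,2,2)
flip: (3,2,2)→(2,-2,3)
translate: b→2 (≡-2 mod 4), so (2,-2,3)→(2,2,3)
reduced (well bottom): (2,2,3) with a≤c, −a<b≤a
well minimum = a = 2

2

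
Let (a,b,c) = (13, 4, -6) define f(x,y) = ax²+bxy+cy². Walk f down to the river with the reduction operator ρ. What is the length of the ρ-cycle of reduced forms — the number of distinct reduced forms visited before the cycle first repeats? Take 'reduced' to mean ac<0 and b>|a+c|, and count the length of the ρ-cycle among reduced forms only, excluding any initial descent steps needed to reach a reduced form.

D = 328, ⌊√D⌋ = 18
descent: ρ → (-6,8,11)  [lands on river]
river: ρ → (11,14,-3)
river: ρ → (-3,16,6)
river: ρ → (6,8,-11)
river: ρ → (-11,14,3)
river: ρ → (3,16,-6)
ρ-cycle length = 6 (tail of 1 descent step not counted)

6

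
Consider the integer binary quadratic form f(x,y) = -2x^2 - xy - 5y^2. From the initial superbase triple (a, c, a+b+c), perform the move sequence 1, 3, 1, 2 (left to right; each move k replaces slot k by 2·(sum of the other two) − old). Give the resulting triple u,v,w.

start (-2,-5,-8) = (f(1,0),f(0,1),f(1,1))
replace slot 1: 2·((-5)+(-8)) − (-2) = -24 → (-24,-5,-8)
replace slot 3: 2·((-24)+(-5)) − (-8) = -50 → (-24,-5,-50)
replace slot 1: 2·((-5)+(-50)) − (-24) = -86 → (-86,-5,-50)
replace slot 2: 2·((-86)+(-50)) − (-5) = -267 → (-86,-267,-50)

-86,-267,-50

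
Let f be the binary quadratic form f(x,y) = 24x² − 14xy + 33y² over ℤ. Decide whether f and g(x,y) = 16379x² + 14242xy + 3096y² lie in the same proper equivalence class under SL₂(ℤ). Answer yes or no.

D₁ = -2972, D₂ = -2972
f: reduced (well bottom): (24,-14,33) with a≤c, −a<b≤a
g: flip: (16379,14242,3096)→(3096,-14242,16379)
g: translate: b→-1858 (≡-14242 mod 6192), so (3096,-14242,16379)→(3096,-1858,279)
g: flip: (3096,-1858,279)→(279,1858,3096)
g: translate: b→184 (≡1858 mod 558), so (279,1858,3096)→(279,184,33)
g: flip: (279,184,33)→(33,-184,279)
g: translate: b→14 (≡-184 mod 66), so (33,-184,279)→(33,14,24)
g: flip: (33,14,24)→(24,-14,33)
g: reduced (well bottom): (24,-14,33) with a≤c, −a<b≤a
reduced forms (24, -14, 33) vs (24, -14, 33) ⇒ equivalent

yes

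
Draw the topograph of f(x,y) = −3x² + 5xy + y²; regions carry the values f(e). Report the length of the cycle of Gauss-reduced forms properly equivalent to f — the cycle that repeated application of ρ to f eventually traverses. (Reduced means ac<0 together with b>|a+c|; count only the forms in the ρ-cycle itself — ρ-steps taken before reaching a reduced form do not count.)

D = 37, ⌊√D⌋ = 6
river: ρ → (1,5,-3)
river: ρ → (-3,1,3)
river: ρ → (3,5,-1)
river: ρ → (-1,5,3)
river: ρ → (3,1,-3)
river: ρ → (-3,5,1)
ρ-cycle length = 6 (tail of 0 descent steps not counted)

6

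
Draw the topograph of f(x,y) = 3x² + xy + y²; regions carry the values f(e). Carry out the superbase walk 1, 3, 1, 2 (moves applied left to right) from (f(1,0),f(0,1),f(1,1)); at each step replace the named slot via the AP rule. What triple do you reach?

start (3,1,5) = (f(1,0),f(0,1),f(1,1))
replace slot 1: 2·(1+5) − 3 = 9 → (9,1,5)
replace slot 3: 2·(9+1) − 5 = 15 → (9,1,15)
replace slot 1: 2·(1+15) − 9 = 23 → (23,1,15)
replace slot 2: 2·(23+15) − 1 = 75 → (23,75,15)

23,75,15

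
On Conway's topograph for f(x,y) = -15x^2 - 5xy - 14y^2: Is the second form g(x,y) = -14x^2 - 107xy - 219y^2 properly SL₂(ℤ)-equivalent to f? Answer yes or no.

D₁ = -815, D₂ = -815
f is negative-definite; reduce −f:
−f: flip: (15,5,14)→(14,-5,15)
−f: reduced (well bottom): (14,-5,15) with a≤c, −a<b≤a
flip sign back: reduced form of f is (-14,5,-15)
g is negative-definite; reduce −g:
−g: translate: b→-5 (≡107 mod 28), so (14,107,219)→(14,-5,15)
−g: reduced (well bottom): (14,-5,15) with a≤c, −a<b≤a
flip sign back: reduced form of g is (-14,5,-15)
reduced forms (-14, 5, -15) vs (-14, 5, -15) ⇒ equivalent

yes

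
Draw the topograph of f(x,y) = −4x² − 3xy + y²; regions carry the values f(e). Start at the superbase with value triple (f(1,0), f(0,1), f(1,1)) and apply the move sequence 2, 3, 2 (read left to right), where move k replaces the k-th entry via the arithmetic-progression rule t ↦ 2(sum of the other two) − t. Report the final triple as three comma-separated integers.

start (-4,1,-6) = (f(1,0),f(0,1),f(1,1))
replace slot 2: 2·((-4)+(-6)) − 1 = -21 → (-4,-21,-6)
replace slot 3: 2·((-4)+(-21)) − (-6) = -44 → (-4,-21,-44)
replace slot 2: 2·((-4)+(-44)) − (-21) = -75 → (-4,-75,-44)

-4,-75,-44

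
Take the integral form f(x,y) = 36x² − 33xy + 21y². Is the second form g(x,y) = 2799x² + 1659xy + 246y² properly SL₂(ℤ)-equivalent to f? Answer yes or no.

D₁ = -1935, D₂ = -1935
f: flip: (36,-33,21)→(21,33,36)
f: translate: b→-9 (≡33 mod 42), so (21,33,36)→(21,-9,24)
f: reduced (well bottom): (21,-9,24) with a≤c, −a<b≤a
g: flip: (2799,1659,246)→(246,-1659,2799)
g: translate: b→-183 (≡-1659 mod 492), so (246,-1659,2799)→(246,-183,36)
g: flip: (246,-183,36)→(36,183,246)
g: translate: b→-33 (≡183 mod 72), so (36,183,246)→(36,-33,21)
g: flip: (36,-33,21)→(21,33,36)
g: translate: b→-9 (≡33 mod 42), so (21,33,36)→(21,-9,24)
g: reduced (well bottom): (21,-9,24) with a≤c, −a<b≤a
reduced forms (21, -9, 24) vs (21, -9, 24) ⇒ equivalent

yes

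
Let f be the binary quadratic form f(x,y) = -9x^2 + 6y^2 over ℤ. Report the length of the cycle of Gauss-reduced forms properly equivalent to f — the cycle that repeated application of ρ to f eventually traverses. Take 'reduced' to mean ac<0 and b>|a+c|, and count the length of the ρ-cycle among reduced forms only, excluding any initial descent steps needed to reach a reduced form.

D = 216, ⌊√D⌋ = 14
descent: ρ → (6,12,-3)  [lands on river]
river: ρ → (-3,12,6)
ρ-cycle length = 2 (tail of 1 descent step not counted)

2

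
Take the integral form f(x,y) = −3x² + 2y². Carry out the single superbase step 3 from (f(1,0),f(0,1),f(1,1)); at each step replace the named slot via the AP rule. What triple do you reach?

start (-3,2,-1) = (f(1,0),f(0,1),f(1,1))
replace slot 3: 2·((-3)+2) − (-1) = -1 → (-3,2,-1)

-3,2,-1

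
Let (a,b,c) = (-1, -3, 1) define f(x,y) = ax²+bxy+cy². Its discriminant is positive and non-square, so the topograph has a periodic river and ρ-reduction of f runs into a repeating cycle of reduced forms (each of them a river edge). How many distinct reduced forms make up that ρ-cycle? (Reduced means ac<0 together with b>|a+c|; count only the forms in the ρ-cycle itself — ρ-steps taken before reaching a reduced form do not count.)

D = 13, ⌊√D⌋ = 3
descent: ρ → (1,3,-1)  [lands on river]
river: ρ → (-1,3,1)
ρ-cycle length = 2 (tail of 1 descent step not counted)

2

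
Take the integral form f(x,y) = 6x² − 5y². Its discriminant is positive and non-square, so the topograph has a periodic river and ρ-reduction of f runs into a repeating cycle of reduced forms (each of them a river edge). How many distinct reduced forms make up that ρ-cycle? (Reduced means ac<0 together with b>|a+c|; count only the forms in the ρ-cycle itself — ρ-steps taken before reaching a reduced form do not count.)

D = 120, ⌊√D⌋ = 10
descent: ρ → (-5,10,1)  [lands on river]
river: ρ → (1,10,-5)
ρ-cycle length = 2 (tail of 1 descent step not counted)

2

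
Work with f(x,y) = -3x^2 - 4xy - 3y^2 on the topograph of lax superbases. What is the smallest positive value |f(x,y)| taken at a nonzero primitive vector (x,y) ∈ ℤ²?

translate: b→-2 (≡4 mod 6), so (3,4,3)→(3,-2,2)
flip: (3,-2,2)→(2,2,3)
reduced (well bottom): (2,2,3) with a≤c, −a<b≤a
well minimum |f| = |-2| = 2 (negative-definite)

2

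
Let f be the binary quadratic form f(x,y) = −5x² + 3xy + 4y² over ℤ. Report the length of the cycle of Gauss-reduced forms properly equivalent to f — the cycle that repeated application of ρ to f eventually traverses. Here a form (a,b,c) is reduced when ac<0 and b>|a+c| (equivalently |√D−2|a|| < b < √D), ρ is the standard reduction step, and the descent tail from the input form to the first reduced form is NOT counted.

D = 89, ⌊√D⌋ = 9
river: ρ → (4,5,-4)
river: ρ → (-4,3,5)
river: ρ → (5,7,-2)
river: ρ → (-2,9,1)
river: ρ → (1,9,-2)
river: ρ → (-2,7,5)
river: ρ → (5,3,-4)
river: ρ → (-4,5,4)
river: ρ → (4,3,-5)
river: ρ → (-5,7,2)
river: ρ → (2,9,-1)
river: ρ → (-1,9,2)
river: ρ → (2,7,-5)
river: ρ → (-5,3,4)
ρ-cycle length = 14 (tail of 0 descent steps not counted)

14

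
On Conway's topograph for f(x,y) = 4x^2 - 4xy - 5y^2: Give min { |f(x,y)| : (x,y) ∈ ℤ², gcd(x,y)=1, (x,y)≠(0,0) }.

descent: ρ → (-5,4,4)  [lands on river]
river: ρ → (4,4,-5)
river: ρ → (-5,6,3)
river: ρ → (3,6,-5)
closes: descent 1, river 4
min |a| on river = 3

3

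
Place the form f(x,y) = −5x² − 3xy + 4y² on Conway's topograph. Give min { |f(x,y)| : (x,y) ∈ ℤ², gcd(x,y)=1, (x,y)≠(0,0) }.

descent: ρ → (4,3,-5)  [lands on river]
river: ρ → (-5,7,2)
river: ρ → (2,9,-1)
river: ρ → (-1,9,2)
river: ρ → (2,7,-5)
river: ρ → (-5,3,4)
river: ρ → (4,5,-4)
river: ρ → (-4,3,5)
river: ρ → (5,7,-2)
river: ρ → (-2,9,1)
river: ρ → (1,9,-2)
river: ρ → (-2,7,5)
river: ρ → (5,3,-4)
river: ρ → (-4,5,4)
closes: descent 1, river 14
min |a| on river = 1

1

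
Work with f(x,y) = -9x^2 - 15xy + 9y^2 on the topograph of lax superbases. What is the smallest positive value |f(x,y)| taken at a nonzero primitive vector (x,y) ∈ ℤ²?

descent: ρ → (9,15,-9)  [lands on river]
river: ρ → (-9,21,3)
river: ρ → (3,21,-9)
river: ρ → (-9,15,9)
river: ρ → (9,21,-3)
river: ρ → (-3,21,9)
closes: descent 1, river 6
min |a| on river = 3

3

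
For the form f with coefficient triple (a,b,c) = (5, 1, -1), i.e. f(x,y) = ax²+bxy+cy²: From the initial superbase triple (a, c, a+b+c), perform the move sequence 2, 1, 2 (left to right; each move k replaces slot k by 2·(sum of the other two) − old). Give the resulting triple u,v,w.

start (5,-1,5) = (f(1,0),f(0,1),f(1,1))
replace slot 2: 2·(5+5) − (-1) = 21 → (5,21,5)
replace slot 1: 2·(21+5) − 5 = 47 → (47,21,5)
replace slot 2: 2·(47+5) − 21 = 83 → (47,83,5)

47,83,5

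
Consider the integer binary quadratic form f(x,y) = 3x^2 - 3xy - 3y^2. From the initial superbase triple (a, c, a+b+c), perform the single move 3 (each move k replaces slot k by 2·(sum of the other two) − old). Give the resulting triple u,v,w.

start (3,-3,-3) = (f(1,0),f(0,1),f(1,1))
replace slot 3: 2·(3+(-3)) − (-3) = 3 → (3,-3,3)

3,-3,3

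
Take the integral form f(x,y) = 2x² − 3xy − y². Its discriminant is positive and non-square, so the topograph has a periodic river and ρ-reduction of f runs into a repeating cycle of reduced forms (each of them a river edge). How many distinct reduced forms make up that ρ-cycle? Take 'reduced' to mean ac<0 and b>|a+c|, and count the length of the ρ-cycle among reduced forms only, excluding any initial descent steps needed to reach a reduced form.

D = 17, ⌊√D⌋ = 4
descent: ρ → (-1,3,2)  [lands on river]
river: ρ → (2,1,-2)
river: ρ → (-2,3,1)
river: ρ → (1,3,-2)
river: ρ → (-2,1,2)
river: ρ → (2,3,-1)
ρ-cycle length = 6 (tail of 1 descent step not counted)

6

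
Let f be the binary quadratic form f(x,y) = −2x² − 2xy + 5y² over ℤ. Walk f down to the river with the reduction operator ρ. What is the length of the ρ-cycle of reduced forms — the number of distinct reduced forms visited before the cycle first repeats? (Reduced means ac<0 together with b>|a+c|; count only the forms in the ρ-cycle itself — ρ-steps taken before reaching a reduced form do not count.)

D = 44, ⌊√D⌋ = 6
descent: ρ → (5,2,-2)
descent: ρ → (-2,6,1)  [lands on river]
river: ρ → (1,6,-2)
ρ-cycle length = 2 (tail of 2 descent steps not counted)

2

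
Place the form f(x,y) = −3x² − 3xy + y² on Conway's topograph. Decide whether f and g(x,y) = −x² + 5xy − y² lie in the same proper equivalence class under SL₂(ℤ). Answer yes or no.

D₁ = 21, D₂ = 21
river cycle of f (length 2): (1, 3, -3), (-3, 3, 1)
river cycle of g (length 2): (-1, 3, 3), (3, 3, -1)
cycles differ ⇒ inequivalent

no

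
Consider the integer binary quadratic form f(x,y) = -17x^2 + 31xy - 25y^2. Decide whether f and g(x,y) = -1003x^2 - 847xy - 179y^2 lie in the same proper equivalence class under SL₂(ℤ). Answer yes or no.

D₁ = -739, D₂ = -739
f is negative-definite; reduce −f:
−f: translate: b→3 (≡-31 mod 34), so (17,-31,25)→(17,3,11)
−f: flip: (17,3,11)→(11,-3,17)
−f: reduced (well bottom): (11,-3,17) with a≤c, −a<b≤a
flip sign back: reduced form of f is (-11,3,-17)
g is negative-definite; reduce −g:
−g: flip: (1003,847,179)→(179,-847,1003)
−g: translate: b→-131 (≡-847 mod 358), so (179,-847,1003)→(179,-131,25)
−g: flip: (179,-131,25)→(25,131,179)
−g: translate: b→-19 (≡131 mod 50), so (25,131,179)→(25,-19,11)
−g: flip: (25,-19,11)→(11,19,25)
−g: translate: b→-3 (≡19 mod 22), so (11,19,25)→(11,-3,17)
−g: reduced (well bottom): (11,-3,17) with a≤c, −a<b≤a
flip sign back: reduced form of g is (-11,3,-17)
reduced forms (-11, 3, -17) vs (-11, 3, -17) ⇒ equivalent

yes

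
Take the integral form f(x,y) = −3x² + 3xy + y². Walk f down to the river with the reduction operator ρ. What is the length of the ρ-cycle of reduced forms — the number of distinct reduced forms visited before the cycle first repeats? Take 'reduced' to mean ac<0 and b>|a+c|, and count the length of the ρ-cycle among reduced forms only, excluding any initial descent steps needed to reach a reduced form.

D = 21, ⌊√D⌋ = 4
river: ρ → (1,3,-3)
river: ρ → (-3,3,1)
ρ-cycle length = 2 (tail of 0 descent steps not counted)

2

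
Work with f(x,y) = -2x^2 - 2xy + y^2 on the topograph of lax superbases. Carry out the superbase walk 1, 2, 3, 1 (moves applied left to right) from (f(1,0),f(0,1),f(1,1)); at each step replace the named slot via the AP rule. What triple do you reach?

start (-2,1,-3) = (f(1,0),f(0,1),f(1,1))
replace slot 1: 2·(1+(-3)) − (-2) = -2 → (-2,1,-3)
replace slot 2: 2·((-2)+(-3)) − 1 = -11 → (-2,-11,-3)
replace slot 3: 2·((-2)+(-11)) − (-3) = -23 → (-2,-11,-23)
replace slot 1: 2·((-11)+(-23)) − (-2) = -66 → (-66,-11,-23)

-66,-11,-23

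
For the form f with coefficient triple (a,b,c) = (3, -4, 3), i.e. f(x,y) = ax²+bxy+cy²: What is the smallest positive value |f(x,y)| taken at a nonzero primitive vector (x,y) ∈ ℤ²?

translate: b→2 (≡-4 mod 6), so (3,-4,3)→(3,2,2)
flip: (3,2,2)→(2,-2,3)
translate: b→2 (≡-2 mod 4), so (2,-2,3)→(2,2,3)
reduced (well bottom): (2,2,3) with a≤c, −a<b≤a
well minimum = a = 2

2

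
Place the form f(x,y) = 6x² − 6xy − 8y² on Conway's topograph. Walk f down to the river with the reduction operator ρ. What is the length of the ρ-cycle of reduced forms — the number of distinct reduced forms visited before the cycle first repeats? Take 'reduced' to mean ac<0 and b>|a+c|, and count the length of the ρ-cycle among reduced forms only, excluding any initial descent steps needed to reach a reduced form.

D = 228, ⌊√D⌋ = 15
descent: ρ → (-8,6,6)  [lands on river]
river: ρ → (6,6,-8)
river: ρ → (-8,10,4)
river: ρ → (4,14,-2)
river: ρ → (-2,14,4)
river: ρ → (4,10,-8)
ρ-cycle length = 6 (tail of 1 descent step not counted)

6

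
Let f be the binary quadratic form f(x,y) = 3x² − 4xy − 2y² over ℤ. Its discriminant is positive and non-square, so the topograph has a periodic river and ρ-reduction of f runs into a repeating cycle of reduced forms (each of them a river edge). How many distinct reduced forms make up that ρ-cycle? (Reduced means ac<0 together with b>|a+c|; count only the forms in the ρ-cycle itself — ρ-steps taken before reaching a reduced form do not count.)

D = 40, ⌊√D⌋ = 6
descent: ρ → (-2,4,3)  [lands on river]
river: ρ → (3,2,-3)
river: ρ → (-3,4,2)
river: ρ → (2,4,-3)
river: ρ → (-3,2,3)
river: ρ → (3,4,-2)
ρ-cycle length = 6 (tail of 1 descent step not counted)

6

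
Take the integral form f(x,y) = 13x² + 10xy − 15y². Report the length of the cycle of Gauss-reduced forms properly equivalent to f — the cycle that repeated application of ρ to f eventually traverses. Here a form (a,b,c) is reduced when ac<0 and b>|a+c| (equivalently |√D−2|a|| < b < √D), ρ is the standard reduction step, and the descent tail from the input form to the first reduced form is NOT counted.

D = 880, ⌊√D⌋ = 29
river: ρ → (-15,20,8)
river: ρ → (8,28,-3)
river: ρ → (-3,26,17)
river: ρ → (17,8,-12)
river: ρ → (-12,16,13)
river: ρ → (13,10,-15)
ρ-cycle length = 6 (tail of 0 descent steps not counted)

6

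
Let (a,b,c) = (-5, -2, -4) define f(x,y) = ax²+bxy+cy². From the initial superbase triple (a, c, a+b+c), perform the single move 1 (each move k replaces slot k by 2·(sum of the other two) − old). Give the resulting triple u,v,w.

start (-5,-4,-11) = (f(1,0),f(0,1),f(1,1))
replace slot 1: 2·((-4)+(-11)) − (-5) = -25 → (-25,-4,-11)

-25,-4,-11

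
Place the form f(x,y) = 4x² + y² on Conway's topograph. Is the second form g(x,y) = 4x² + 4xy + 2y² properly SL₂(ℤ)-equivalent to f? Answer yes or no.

D₁ = -16, D₂ = -16
f: flip: (4,0,1)→(1,0,4)
f: reduced (well bottom): (1,0,4) with a≤c, −a<b≤a
g: flip: (4,4,2)→(2,-4,4)
g: translate: b→0 (≡-4 mod 4), so (2,-4,4)→(2,0,2)
g: reduced (well bottom): (2,0,2) with a≤c, −a<b≤a
reduced forms (1, 0, 4) vs (2, 0, 2) ⇒ inequivalent

no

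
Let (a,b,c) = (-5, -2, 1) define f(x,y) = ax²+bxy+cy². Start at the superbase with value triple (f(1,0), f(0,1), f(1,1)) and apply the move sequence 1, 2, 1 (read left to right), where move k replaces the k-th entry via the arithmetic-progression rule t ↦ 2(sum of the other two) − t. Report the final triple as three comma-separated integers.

start (-5,1,-6) = (f(1,0),f(0,1),f(1,1))
replace slot 1: 2·(1+(-6)) − (-5) = -5 → (-5,1,-6)
replace slot 2: 2·((-5)+(-6)) − 1 = -23 → (-5,-23,-6)
replace slot 1: 2·((-23)+(-6)) − (-5) = -53 → (-53,-23,-6)

-53,-23,-6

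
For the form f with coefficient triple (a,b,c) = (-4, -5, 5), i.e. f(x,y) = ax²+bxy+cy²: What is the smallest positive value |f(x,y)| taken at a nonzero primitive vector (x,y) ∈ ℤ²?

descent: ρ → (5,5,-4)  [lands on river]
river: ρ → (-4,3,6)
river: ρ → (6,9,-1)
river: ρ → (-1,9,6)
river: ρ → (6,3,-4)
river: ρ → (-4,5,5)
closes: descent 1, river 6
min |a| on river = 1

1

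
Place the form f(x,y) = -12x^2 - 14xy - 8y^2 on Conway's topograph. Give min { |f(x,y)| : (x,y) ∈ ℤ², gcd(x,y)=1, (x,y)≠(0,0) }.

translate: b→-10 (≡14 mod 24), so (12,14,8)→(12,-10,6)
flip: (12,-10,6)→(6,10,12)
translate: b→-2 (≡10 mod 12), so (6,10,12)→(6,-2,8)
reduced (well bottom): (6,-2,8) with a≤c, −a<b≤a
well minimum |f| = |-6| = 6 (negative-definite)

6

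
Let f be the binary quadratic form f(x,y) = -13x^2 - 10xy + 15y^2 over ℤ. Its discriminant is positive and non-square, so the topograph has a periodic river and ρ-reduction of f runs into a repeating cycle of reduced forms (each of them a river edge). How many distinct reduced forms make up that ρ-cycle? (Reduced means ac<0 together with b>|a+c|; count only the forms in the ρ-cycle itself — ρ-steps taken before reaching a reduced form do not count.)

D = 880, ⌊√D⌋ = 29
descent: ρ → (15,10,-13)  [lands on river]
river: ρ → (-13,16,12)
river: ρ → (12,8,-17)
river: ρ → (-17,26,3)
river: ρ → (3,28,-8)
river: ρ → (-8,20,15)
ρ-cycle length = 6 (tail of 1 descent step not counted)

6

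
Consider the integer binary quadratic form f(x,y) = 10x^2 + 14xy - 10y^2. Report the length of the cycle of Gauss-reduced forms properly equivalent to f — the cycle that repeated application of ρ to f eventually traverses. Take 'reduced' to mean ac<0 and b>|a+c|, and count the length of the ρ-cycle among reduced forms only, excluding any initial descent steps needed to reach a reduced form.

D = 596, ⌊√D⌋ = 24
river: ρ → (-10,6,14)
river: ρ → (14,22,-2)
river: ρ → (-2,22,14)
river: ρ → (14,6,-10)
river: ρ → (-10,14,10)
river: ρ → (10,6,-14)
river: ρ → (-14,22,2)
river: ρ → (2,22,-14)
river: ρ → (-14,6,10)
river: ρ → (10,14,-10)
ρ-cycle length = 10 (tail of 0 descent steps not counted)

10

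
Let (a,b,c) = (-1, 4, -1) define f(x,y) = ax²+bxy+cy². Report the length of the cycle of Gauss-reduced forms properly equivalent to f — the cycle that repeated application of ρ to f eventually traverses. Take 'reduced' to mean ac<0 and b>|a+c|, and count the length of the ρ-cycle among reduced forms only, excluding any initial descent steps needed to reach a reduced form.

D = 12, ⌊√D⌋ = 3
descent: ρ → (-1,2,2)  [lands on river]
river: ρ → (2,2,-1)
ρ-cycle length = 2 (tail of 1 descent step not counted)

2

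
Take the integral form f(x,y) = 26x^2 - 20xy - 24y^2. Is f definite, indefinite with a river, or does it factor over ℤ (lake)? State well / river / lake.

D = b²−4ac = (-20)² − 4·26·(-24) = 2896
D > 0 non-square ⇒ indefinite ⇒ periodic river

river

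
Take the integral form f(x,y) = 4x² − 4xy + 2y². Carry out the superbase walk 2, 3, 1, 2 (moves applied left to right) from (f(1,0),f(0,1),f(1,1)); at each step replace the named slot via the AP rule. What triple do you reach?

start (4,2,2) = (f(1,0),f(0,1),f(1,1))
replace slot 2: 2·(4+2) − 2 = 10 → (4,10,2)
replace slot 3: 2·(4+10) − 2 = 26 → (4,10,26)
replace slot 1: 2·(10+26) − 4 = 68 → (68,10,26)
replace slot 2: 2·(68+26) − 10 = 178 → (68,178,26)

68,178,26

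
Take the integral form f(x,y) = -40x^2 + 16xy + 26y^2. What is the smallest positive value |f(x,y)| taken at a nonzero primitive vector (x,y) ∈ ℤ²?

river: ρ → (26,36,-30)
river: ρ → (-30,24,32)
river: ρ → (32,40,-22)
river: ρ → (-22,48,24)
river: ρ → (24,48,-22)
river: ρ → (-22,40,32)
river: ρ → (32,24,-30)
river: ρ → (-30,36,26)
river: ρ → (26,16,-40)
river: ρ → (-40,64,2)
river: ρ → (2,64,-40)
river: ρ → (-40,16,26)
closes: descent 0, river 12
min |a| on river = 2

2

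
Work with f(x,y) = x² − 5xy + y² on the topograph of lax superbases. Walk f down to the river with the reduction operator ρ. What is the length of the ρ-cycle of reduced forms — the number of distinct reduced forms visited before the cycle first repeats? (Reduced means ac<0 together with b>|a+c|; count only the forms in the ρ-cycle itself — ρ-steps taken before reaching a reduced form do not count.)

D = 21, ⌊√D⌋ = 4
descent: ρ → (1,3,-3)  [lands on river]
river: ρ → (-3,3,1)
ρ-cycle length = 2 (tail of 1 descent step not counted)

2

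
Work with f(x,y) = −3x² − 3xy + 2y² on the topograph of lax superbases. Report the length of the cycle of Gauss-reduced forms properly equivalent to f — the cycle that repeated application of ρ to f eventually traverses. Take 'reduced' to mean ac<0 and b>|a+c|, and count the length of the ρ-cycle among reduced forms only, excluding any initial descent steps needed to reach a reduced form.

D = 33, ⌊√D⌋ = 5
descent: ρ → (2,3,-3)  [lands on river]
river: ρ → (-3,3,2)
river: ρ → (2,5,-1)
river: ρ → (-1,5,2)
ρ-cycle length = 4 (tail of 1 descent step not counted)

4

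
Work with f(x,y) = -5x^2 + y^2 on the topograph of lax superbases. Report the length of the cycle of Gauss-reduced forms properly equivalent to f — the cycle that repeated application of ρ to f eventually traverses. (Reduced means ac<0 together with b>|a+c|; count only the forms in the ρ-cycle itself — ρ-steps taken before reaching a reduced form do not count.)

D = 20, ⌊√D⌋ = 4
descent: ρ → (1,4,-1)  [lands on river]
river: ρ → (-1,4,1)
ρ-cycle length = 2 (tail of 1 descent step not counted)

2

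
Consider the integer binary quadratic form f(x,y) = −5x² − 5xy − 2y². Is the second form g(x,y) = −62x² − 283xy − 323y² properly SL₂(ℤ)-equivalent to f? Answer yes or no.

D₁ = -15, D₂ = -15
f is negative-definite; reduce −f:
−f: flip: (5,5,2)→(2,-5,5)
−f: translate: b→-1 (≡-5 mod 4), so (2,-5,5)→(2,-1,2)
−f: flip: (2,-1,2)→(2,1,2)
−f: reduced (well bottom): (2,1,2) with a≤c, −a<b≤a
flip sign back: reduced form of f is (-2,-1,-2)
g is negative-definite; reduce −g:
−g: translate: b→35 (≡283 mod 124), so (62,283,323)→(62,35,5)
−g: flip: (62,35,5)→(5,-35,62)
−g: translate: b→5 (≡-35 mod 10), so (5,-35,62)→(5,5,2)
−g: flip: (5,5,2)→(2,-5,5)
−g: translate: b→-1 (≡-5 mod 4), so (2,-5,5)→(2,-1,2)
−g: flip: (2,-1,2)→(2,1,2)
−g: reduced (well bottom): (2,1,2) with a≤c, −a<b≤a
flip sign back: reduced form of g is (-2,-1,-2)
reduced forms (-2, -1, -2) vs (-2, -1, -2) ⇒ equivalent

yes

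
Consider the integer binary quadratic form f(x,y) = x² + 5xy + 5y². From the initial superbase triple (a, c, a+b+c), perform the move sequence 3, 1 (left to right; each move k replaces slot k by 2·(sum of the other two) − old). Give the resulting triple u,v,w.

start (1,5,11) = (f(1,0),f(0,1),f(1,1))
replace slot 3: 2·(1+5) − 11 = 1 → (1,5,1)
replace slot 1: 2·(5+1) − 1 = 11 → (11,5,1)

11,5,1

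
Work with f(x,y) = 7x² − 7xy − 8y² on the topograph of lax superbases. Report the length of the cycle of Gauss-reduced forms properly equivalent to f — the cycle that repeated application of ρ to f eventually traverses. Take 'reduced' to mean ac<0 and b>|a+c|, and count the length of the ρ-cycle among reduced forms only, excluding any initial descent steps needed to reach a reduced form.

D = 273, ⌊√D⌋ = 16
descent: ρ → (-8,7,7)  [lands on river]
river: ρ → (7,7,-8)
river: ρ → (-8,9,6)
river: ρ → (6,15,-2)
river: ρ → (-2,13,13)
river: ρ → (13,13,-2)
river: ρ → (-2,15,6)
river: ρ → (6,9,-8)
ρ-cycle length = 8 (tail of 1 descent step not counted)

8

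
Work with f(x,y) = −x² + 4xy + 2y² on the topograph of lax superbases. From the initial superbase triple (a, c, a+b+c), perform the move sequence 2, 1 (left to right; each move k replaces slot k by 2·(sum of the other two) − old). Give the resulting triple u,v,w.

start (-1,2,5) = (f(1,0),f(0,1),f(1,1))
replace slot 2: 2·((-1)+5) − 2 = 6 → (-1,6,5)
replace slot 1: 2·(6+5) − (-1) = 23 → (23,6,5)

23,6,5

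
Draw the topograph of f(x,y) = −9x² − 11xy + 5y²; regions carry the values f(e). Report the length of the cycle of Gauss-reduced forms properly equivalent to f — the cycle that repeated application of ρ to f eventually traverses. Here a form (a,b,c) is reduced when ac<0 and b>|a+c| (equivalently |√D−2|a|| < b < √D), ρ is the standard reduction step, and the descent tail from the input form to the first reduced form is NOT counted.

D = 301, ⌊√D⌋ = 17
descent: ρ → (5,11,-9)  [lands on river]
river: ρ → (-9,7,7)
river: ρ → (7,7,-9)
river: ρ → (-9,11,5)
river: ρ → (5,9,-11)
river: ρ → (-11,13,3)
river: ρ → (3,17,-1)
river: ρ → (-1,17,3)
river: ρ → (3,13,-11)
river: ρ → (-11,9,5)
ρ-cycle length = 10 (tail of 1 descent step not counted)

10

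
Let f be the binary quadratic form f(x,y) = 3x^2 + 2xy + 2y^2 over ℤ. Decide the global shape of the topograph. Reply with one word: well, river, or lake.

D = b²−4ac = 2² − 4·3·2 = -20
D < 0 ⇒ definite ⇒ every region one sign ⇒ single well

well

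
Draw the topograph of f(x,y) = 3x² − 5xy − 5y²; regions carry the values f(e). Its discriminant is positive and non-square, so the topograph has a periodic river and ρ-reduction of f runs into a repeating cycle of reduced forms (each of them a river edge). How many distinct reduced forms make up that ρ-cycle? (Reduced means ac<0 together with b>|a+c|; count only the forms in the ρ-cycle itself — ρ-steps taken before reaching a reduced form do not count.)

D = 85, ⌊√D⌋ = 9
descent: ρ → (-5,5,3)  [lands on river]
river: ρ → (3,7,-3)
river: ρ → (-3,5,5)
river: ρ → (5,5,-3)
river: ρ → (-3,7,3)
river: ρ → (3,5,-5)
ρ-cycle length = 6 (tail of 1 descent step not counted)

6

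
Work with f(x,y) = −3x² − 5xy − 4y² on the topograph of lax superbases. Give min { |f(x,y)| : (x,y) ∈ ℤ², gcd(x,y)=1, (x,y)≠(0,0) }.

translate: b→-1 (≡5 mod 6), so (3,5,4)→(3,-1,2)
flip: (3,-1,2)→(2,1,3)
reduced (well bottom): (2,1,3) with a≤c, −a<b≤a
well minimum |f| = |-2| = 2 (negative-definite)

2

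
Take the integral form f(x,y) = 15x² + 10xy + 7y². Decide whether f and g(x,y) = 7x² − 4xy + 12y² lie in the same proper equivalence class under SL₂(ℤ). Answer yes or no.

D₁ = -320, D₂ = -320
f: flip: (15,10,7)→(7,-10,15)
f: translate: b→4 (≡-10 mod 14), so (7,-10,15)→(7,4,12)
f: reduced (well bottom): (7,4,12) with a≤c, −a<b≤a
g: reduced (well bottom): (7,-4,12) with a≤c, −a<b≤a
reduced forms (7, 4, 12) vs (7, -4, 12) ⇒ inequivalent

no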